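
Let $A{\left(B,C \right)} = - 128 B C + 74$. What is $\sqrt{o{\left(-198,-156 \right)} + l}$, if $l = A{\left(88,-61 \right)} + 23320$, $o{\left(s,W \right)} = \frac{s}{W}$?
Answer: $\frac{\sqrt{480297506}}{26} \approx 842.91$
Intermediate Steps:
$A{\left(B,C \right)} = 74 - 128 B C$ ($A{\left(B,C \right)} = - 128 B C + 74 = 74 - 128 B C$)
$l = 710498$ ($l = \left(74 - 11264 \left(-61\right)\right) + 23320 = \left(74 + 687104\right) + 23320 = 687178 + 23320 = 710498$)
$\sqrt{o{\left(-198,-156 \right)} + l} = \sqrt{- \frac{198}{-156} + 710498} = \sqrt{\left(-198\right) \left(- \frac{1}{156}\right) + 710498} = \sqrt{\frac{33}{26} + 710498} = \sqrt{\frac{18472981}{26}} = \frac{\sqrt{480297506}}{26}$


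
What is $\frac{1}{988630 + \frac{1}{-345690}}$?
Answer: $\frac{345690}{341759504699} \approx 1.0115 \cdot 10^{-6}$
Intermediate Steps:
$\frac{1}{988630 + \frac{1}{-345690}} = \frac{1}{988630 - \frac{1}{345690}} = \frac{1}{\frac{341759504699}{345690}} = \frac{345690}{341759504699}$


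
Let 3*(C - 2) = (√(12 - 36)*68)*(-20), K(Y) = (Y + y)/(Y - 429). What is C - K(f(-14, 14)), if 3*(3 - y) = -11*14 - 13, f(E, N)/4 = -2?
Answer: 146/69 - 2720*I*√6/3 ≈ 2.1159 - 2220.9*I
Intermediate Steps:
f(E, N) = -8 (f(E, N) = 4*(-2) = -8)
y = 176/3 (y = 3 - (-11*14 - 13)/3 = 3 - (-154 - 13)/3 = 3 - ⅓*(-167) = 3 + 167/3 = 176/3 ≈ 58.667)
K(Y) = (176/3 + Y)/(-429 + Y) (K(Y) = (Y + 176/3)/(Y - 429) = (176/3 + Y)/(-429 + Y))
C = 2 - 2720*I*√6/3 (C = 2 + ((√(12 - 36)*68)*(-20))/3 = 2 + ((√(-24)*68)*(-20))/3 = 2 + (((2*I*√6)*68)*(-20))/3 = 2 + ((136*I*√6)*(-20))/3 = 2 + (-2720*I*√6)/3 = 2 - 2720*I*√6/3 ≈ 2.0 - 2220.9*I)
C - K(f(-14, 14)) = (2 - 2720*I*√6/3) - (176/3 - 8)/(-429 - 8) = (2 - 2720*I*√6/3) - 152/((-437)*3) = (2 - 2720*I*√6/3) - (-1)*152/(437*3) = (2 - 2720*I*√6/3) - 1*(-8/69) = (2 - 2720*I*√6/3) + 8/69 = 146/69 - 2720*I*√6/3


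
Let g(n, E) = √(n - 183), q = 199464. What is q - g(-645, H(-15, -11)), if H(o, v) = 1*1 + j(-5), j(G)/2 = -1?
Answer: 199464 - 6*I*√23 ≈ 1.9946e+5 - 28.775*I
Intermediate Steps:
j(G) = -2 (j(G) = 2*(-1) = -2)
H(o, v) = -1 (H(o, v) = 1*1 - 2 = 1 - 2 = -1)
g(n, E) = √(-183 + n)
q - g(-645, H(-15, -11)) = 199464 - √(-183 - 645) = 199464 - √(-828) = 199464 - 6*I*√23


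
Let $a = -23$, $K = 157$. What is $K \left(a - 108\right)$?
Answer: $-20567$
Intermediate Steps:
$K \left(a - 108\right) = 157 \left(-23 - 108\right) = 157 \left(-131\right) = -20567$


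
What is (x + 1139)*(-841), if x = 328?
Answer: -1233747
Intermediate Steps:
(x + 1139)*(-841) = (328 + 1139)*(-841) = 1467*(-841) = -1233747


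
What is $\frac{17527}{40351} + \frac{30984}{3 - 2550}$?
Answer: $- \frac{401864705}{34257999} \approx -11.731$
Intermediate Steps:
$\frac{17527}{40351} + \frac{30984}{3 - 2550} = 17527 \cdot \frac{1}{40351} + \frac{30984}{3 - 2550} = \frac{17527}{40351} + \frac{30984}{-2547} = \frac{17527}{40351} + 30984 \left(- \frac{1}{2547}\right) = \frac{17527}{40351} - \frac{10328}{849} = - \frac{401864705}{34257999}$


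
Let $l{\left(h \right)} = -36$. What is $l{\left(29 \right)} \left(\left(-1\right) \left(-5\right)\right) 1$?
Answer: $-180$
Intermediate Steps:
$l{\left(29 \right)} \left(\left(-1\right) \left(-5\right)\right) 1 = - 36 \left(\left(-1\right) \left(-5\right)\right) 1 = \left(-36\right) 5 \cdot 1 = \left(-180\right) 1 = -180$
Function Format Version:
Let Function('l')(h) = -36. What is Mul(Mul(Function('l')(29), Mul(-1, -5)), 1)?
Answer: -180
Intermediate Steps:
Mul(Mul(Function('l')(29), Mul(-1, -5)), 1) = Mul(Mul(-36, Mul(-1, -5)), 1) = Mul(Mul(-36, 5), 1) = Mul(-180, 1) = -180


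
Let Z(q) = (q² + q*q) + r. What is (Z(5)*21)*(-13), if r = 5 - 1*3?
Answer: -14196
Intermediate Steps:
r = 2 (r = 5 - 3 = 2)
Z(q) = 2 + 2*q² (Z(q) = (q² + q*q) + 2 = (q² + q²) + 2 = 2*q² + 2 = 2 + 2*q²)
(Z(5)*21)*(-13) = ((2 + 2*5²)*21)*(-13) = ((2 + 2*25)*21)*(-13) = ((2 + 50)*21)*(-13) = (52*21)*(-13) = 1092*(-13) = -14196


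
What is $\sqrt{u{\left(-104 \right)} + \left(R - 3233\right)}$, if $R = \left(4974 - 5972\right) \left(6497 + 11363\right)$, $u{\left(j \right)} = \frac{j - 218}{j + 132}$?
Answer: $\frac{i \sqrt{71310098}}{2} \approx 4222.3 i$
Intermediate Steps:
$u{\left(j \right)} = \frac{-218 + j}{132 + j}$
$R = -17824280$ ($R = \left(-998\right) 17860 = -17824280$)
$\sqrt{u{\left(-104 \right)} + \left(R - 3233\right)} = \sqrt{\frac{-218 - 104}{132 - 104} - 17827513} = \sqrt{\frac{1}{28} \left(-322\right) - 17827513} = \sqrt{- \frac{23}{2} - 17827513} = \sqrt{- \frac{35655049}{2}} = \frac{i \sqrt{71310098}}{2}$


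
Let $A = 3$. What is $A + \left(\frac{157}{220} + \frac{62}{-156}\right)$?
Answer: $\frac{28453}{8580} \approx 3.3162$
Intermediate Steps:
$A + \left(\frac{157}{220} + \frac{62}{-156}\right) = 3 + \left(\frac{157}{220} + \frac{62}{-156}\right) = 3 + \left(157 \cdot \frac{1}{220} + 62 \left(- \frac{1}{156}\right)\right) = 3 + \left(\frac{157}{220} - \frac{31}{78}\right) = 3 + \frac{2713}{8580} = \frac{28453}{8580}$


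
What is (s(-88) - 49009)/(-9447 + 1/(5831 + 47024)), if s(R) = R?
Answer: 2595021935/499321184 ≈ 5.1971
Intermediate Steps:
(s(-88) - 49009)/(-9447 + 1/(5831 + 47024)) = (-88 - 49009)/(-9447 + 1/(5831 + 47024)) = -49097/(-9447 + 1/52855) = -49097/(-499321184/52855) = -49097*(-52855/499321184) = 2595021935/499321184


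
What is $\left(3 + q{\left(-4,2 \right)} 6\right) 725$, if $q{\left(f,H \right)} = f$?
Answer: $-15225$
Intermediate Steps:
$\left(3 + q{\left(-4,2 \right)} 6\right) 725 = \left(3 - 24\right) 725 = \left(-21\right) 725 = -15225$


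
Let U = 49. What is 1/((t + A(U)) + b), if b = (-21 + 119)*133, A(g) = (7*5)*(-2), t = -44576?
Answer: -1/31612 ≈ -3.1634e-5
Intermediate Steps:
A(g) = -70 (A(g) = 35*(-2) = -70)
b = 13034 (b = 98*133 = 13034)
1/((t + A(U)) + b) = 1/((-44576 - 70) + 13034) = 1/(-44646 + 13034) = 1/(-31612) = -1/31612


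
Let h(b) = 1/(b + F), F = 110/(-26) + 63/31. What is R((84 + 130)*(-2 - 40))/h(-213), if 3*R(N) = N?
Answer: 259828100/403 ≈ 6.4474e+5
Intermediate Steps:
F = -886/403 (F = 110*(-1/26) + 63*(1/31) = -55/13 + 63/31 = -886/403 ≈ -2.1985)
R(N) = N/3
h(b) = 1/(-886/403 + b) (h(b) = 1/(b - 886/403) = 1/(-886/403 + b))
R((84 + 130)*(-2 - 40))/h(-213) = (((84 + 130)*(-2 - 40))/3)/((403/(-886 + 403*(-213)))) = ((214*(-42))/3)/((403/(-886 - 85839))) = ((1/3)*(-8988))/((403/(-86725))) = -2996/(403*(-1/86725)) = -2996/(-403/86725) = -2996*(-86725/403) = 259828100/403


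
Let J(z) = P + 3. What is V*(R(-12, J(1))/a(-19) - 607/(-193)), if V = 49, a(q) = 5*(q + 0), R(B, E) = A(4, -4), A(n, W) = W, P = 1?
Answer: 2863413/18335 ≈ 156.17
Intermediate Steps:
J(z) = 4 (J(z) = 1 + 3 = 4)
R(B, E) = -4
a(q) = 5*q
V*(R(-12, J(1))/a(-19) - 607/(-193)) = 49*(-4/(5*(-19)) - 607/(-193)) = 49*(-4/(-95) - 607*(-1/193)) = 49*(-4*(-1/95) + 607/193) = 49*(4/95 + 607/193) = 49*(58437/18335) = 2863413/18335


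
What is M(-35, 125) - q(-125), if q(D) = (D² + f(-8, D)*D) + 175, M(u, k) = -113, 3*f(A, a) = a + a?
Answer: -78989/3 ≈ -26330.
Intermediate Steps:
f(A, a) = 2*a/3 (f(A, a) = (a + a)/3 = (2*a)/3 = 2*a/3)
q(D) = 175 + 5*D²/3 (q(D) = (D² + (2*D/3)*D) + 175 = (D² + 2*D²/3) + 175 = 5*D²/3 + 175 = 175 + 5*D²/3)
M(-35, 125) - q(-125) = -113 - (175 + (5/3)*(-125)²) = -113 - (175 + (5/3)*15625) = -113 - (175 + 78125/3) = -113 - 1*78650/3 = -113 - 78650/3 = -78989/3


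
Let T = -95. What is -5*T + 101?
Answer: 576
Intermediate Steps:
-5*T + 101 = -5*(-95) + 101 = 475 + 101 = 576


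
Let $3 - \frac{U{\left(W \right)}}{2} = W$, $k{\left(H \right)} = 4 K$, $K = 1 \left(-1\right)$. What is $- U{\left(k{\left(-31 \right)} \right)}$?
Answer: $-14$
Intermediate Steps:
$K = -1$
$k{\left(H \right)} = -4$ ($k{\left(H \right)} = 4 \left(-1\right) = -4$)
$U{\left(W \right)} = 6 - 2 W$
$- U{\left(k{\left(-31 \right)} \right)} = - (6 - -8) = - (6 + 8) = \left(-1\right) 14 = -14$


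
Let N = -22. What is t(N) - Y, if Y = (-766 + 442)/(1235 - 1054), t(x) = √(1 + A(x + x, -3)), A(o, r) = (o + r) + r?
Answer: 324/181 + 7*I ≈ 1.7901 + 7.0*I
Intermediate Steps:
A(o, r) = o + 2*r
t(x) = √(-5 + 2*x) (t(x) = √(1 + ((x + x) + 2*(-3))) = √(1 + (2*x - 6)) = √(1 + (-6 + 2*x)) = √(-5 + 2*x))
Y = -324/181 ≈ -1.7901
t(N) - Y = √(-5 + 2*(-22)) - 1*(-324/181) = √(-5 - 44) + 324/181 = √(-49) + 324/181 = 7*I + 324/181 = 324/181 + 7*I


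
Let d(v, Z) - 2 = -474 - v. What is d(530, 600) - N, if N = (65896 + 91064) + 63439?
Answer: -221401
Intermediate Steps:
d(v, Z) = -472 - v (d(v, Z) = 2 + (-474 - v) = -472 - v)
N = 220399 (N = 156960 + 63439 = 220399)
d(530, 600) - N = (-472 - 1*530) - 1*220399 = (-472 - 530) - 220399 = -1002 - 220399 = -221401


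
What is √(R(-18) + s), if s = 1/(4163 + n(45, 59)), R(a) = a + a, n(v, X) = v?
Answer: I*√39841081/1052 ≈ 6.0*I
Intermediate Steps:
R(a) = 2*a
s = 1/4208 (s = 1/(4163 + 45) = 1/4208 ≈ 0.00023764)
√(R(-18) + s) = √(2*(-18) + 1/4208) = √(-36 + 1/4208) = √(-151487/4208) = I*√39841081/1052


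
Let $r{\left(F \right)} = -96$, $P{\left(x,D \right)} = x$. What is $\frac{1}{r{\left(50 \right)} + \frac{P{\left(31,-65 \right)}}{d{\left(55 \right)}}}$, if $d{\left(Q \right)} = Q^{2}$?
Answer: $- \frac{3025}{290369} \approx -0.010418$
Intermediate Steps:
$\frac{1}{r{\left(50 \right)} + \frac{P{\left(31,-65 \right)}}{d{\left(55 \right)}}} = \frac{1}{-96 + \frac{31}{55^{2}}} = \frac{1}{-96 + \frac{31}{3025}} = \frac{1}{- \frac{290369}{3025}} = - \frac{3025}{290369}$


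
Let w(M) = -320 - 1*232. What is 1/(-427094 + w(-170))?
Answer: -1/427646 ≈ -2.3384e-6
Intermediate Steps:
w(M) = -552 (w(M) = -320 - 232 = -552)
1/(-427094 + w(-170)) = 1/(-427094 - 552) = 1/(-427646) = -1/427646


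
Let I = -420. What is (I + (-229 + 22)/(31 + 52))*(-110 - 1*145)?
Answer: 8942085/83 ≈ 1.0774e+5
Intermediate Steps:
(I + (-229 + 22)/(31 + 52))*(-110 - 1*145) = (-420 + (-229 + 22)/(31 + 52))*(-110 - 1*145) = (-420 - 207/83)*(-110 - 145) = (-420 - 207*1/83)*(-255) = (-420 - 207/83)*(-255) = -35067/83*(-255) = 8942085/83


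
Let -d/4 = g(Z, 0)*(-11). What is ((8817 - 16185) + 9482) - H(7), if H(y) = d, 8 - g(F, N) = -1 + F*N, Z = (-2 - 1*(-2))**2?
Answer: 1718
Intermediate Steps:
Z = 0 (Z = (-2 + 2)**2 = 0**2 = 0)
g(F, N) = 9 - F*N (g(F, N) = 8 - (-1 + F*N) = 8 + (1 - F*N) = 9 - F*N)
d = 396 (d = -4*(9 - 1*0*0)*(-11) = -4*(9 + 0)*(-11) = -36*(-11) = -4*(-99) = 396)
H(y) = 396
((8817 - 16185) + 9482) - H(7) = ((8817 - 16185) + 9482) - 1*396 = (-7368 + 9482) - 396 = 2114 - 396 = 1718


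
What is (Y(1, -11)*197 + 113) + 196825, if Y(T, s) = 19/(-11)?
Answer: 2162575/11 ≈ 1.9660e+5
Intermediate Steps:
Y(T, s) = -19/11 (Y(T, s) = 19*(-1/11) = -19/11)
(Y(1, -11)*197 + 113) + 196825 = (-19/11*197 + 113) + 196825 = (-3743/11 + 113) + 196825 = -2500/11 + 196825 = 2162575/11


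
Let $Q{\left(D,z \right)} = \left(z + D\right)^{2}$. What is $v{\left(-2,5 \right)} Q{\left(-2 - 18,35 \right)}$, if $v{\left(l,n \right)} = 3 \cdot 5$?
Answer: $3375$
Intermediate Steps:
$v{\left(l,n \right)} = 15$
$Q{\left(D,z \right)} = \left(D + z\right)^{2}$
$v{\left(-2,5 \right)} Q{\left(-2 - 18,35 \right)} = 15 \left(\left(-2 - 18\right) + 35\right)^{2} = 15 \left(-20 + 35\right)^{2} = 15 \cdot 15^{2} = 15 \cdot 225 = 3375$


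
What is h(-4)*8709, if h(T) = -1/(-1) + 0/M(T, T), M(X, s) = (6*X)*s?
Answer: 8709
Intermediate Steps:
M(X, s) = 6*X*s
h(T) = 1 (h(T) = -1/(-1) + 0/((6*T*T)) = -1*(-1) + 0/((6*T**2)) = 1 + 0*(1/(6*T**2)) = 1 + 0 = 1)
h(-4)*8709 = 1*8709 = 8709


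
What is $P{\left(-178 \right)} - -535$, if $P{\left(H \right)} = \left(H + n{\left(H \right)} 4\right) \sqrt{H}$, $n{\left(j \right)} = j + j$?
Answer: $535 - 1602 i \sqrt{178} \approx 535.0 - 21373.0 i$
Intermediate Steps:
$n{\left(j \right)} = 2 j$
$P{\left(H \right)} = 9 H^{\frac{3}{2}}$ ($P{\left(H \right)} = \left(H + 2 H 4\right) \sqrt{H} = \left(H + 8 H\right) \sqrt{H} = 9 H \sqrt{H} = 9 H^{\frac{3}{2}}$)
$P{\left(-178 \right)} - -535 = 9 \left(-178\right)^{\frac{3}{2}} - -535 = 9 \left(- 178 i \sqrt{178}\right) + 535 = - 1602 i \sqrt{178} + 535 = 535 - 1602 i \sqrt{178}$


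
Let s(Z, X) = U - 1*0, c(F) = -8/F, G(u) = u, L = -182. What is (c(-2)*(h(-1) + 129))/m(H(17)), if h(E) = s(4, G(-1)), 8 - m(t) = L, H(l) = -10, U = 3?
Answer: 264/95 ≈ 2.7789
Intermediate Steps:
s(Z, X) = 3 (s(Z, X) = 3 - 1*0 = 3 + 0 = 3)
m(t) = 190 (m(t) = 8 - 1*(-182) = 8 + 182 = 190)
h(E) = 3
(c(-2)*(h(-1) + 129))/m(H(17)) = ((-8/(-2))*(3 + 129))/190 = (-8*(-1/2)*132)*(1/190) = (4*132)*(1/190) = 528*(1/190) = 264/95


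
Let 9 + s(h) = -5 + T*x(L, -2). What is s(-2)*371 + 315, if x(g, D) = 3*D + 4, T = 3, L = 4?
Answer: -7105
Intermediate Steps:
x(g, D) = 4 + 3*D
s(h) = -20 (s(h) = -9 + (-5 + 3*(4 + 3*(-2))) = -9 + (-5 + 3*(4 - 6)) = -9 + (-5 + 3*(-2)) = -9 + (-5 - 6) = -9 - 11 = -20)
s(-2)*371 + 315 = -20*371 + 315 = -7420 + 315 = -7105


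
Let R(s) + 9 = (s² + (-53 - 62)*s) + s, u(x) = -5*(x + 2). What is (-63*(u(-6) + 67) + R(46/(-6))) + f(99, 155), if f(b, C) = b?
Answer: -40124/9 ≈ -4458.2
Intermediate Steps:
u(x) = -10 - 5*x (u(x) = -5*(2 + x) = -10 - 5*x)
R(s) = -9 + s² - 114*s (R(s) = -9 + ((s² + (-53 - 62)*s) + s) = -9 + ((s² - 115*s) + s) = -9 + (s² - 114*s) = -9 + s² - 114*s)
(-63*(u(-6) + 67) + R(46/(-6))) + f(99, 155) = (-63*((-10 - 5*(-6)) + 67) + (-9 + (46/(-6))² - 5244/(-6))) + 99 = (-63*((-10 + 30) + 67) + (-9 + (46*(-⅙))² - 5244*(-1)/6)) + 99 = (-63*(20 + 67) + (-9 + (-23/3)² - 114*(-23/3))) + 99 = (-63*87 + (-9 + 529/9 + 874)) + 99 = (-5481 + 8314/9) + 99 = -41015/9 + 99 = -40124/9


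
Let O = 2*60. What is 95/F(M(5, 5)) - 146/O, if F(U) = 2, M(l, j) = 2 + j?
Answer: 2777/60 ≈ 46.283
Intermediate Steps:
O = 120
95/F(M(5, 5)) - 146/O = 95/2 - 146/120 = 95*(½) - 146*1/120 = 95/2 - 73/60 = 2777/60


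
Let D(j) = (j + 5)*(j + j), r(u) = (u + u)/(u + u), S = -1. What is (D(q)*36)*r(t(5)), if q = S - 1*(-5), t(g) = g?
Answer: 2592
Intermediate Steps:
r(u) = 1 (r(u) = (2*u)/((2*u)) = (2*u)*(1/(2*u)) = 1)
q = 4 (q = -1 - 1*(-5) = -1 + 5 = 4)
D(j) = 2*j*(5 + j) (D(j) = (5 + j)*(2*j) = 2*j*(5 + j))
(D(q)*36)*r(t(5)) = ((2*4*(5 + 4))*36)*1 = ((2*4*9)*36)*1 = (72*36)*1 = 2592*1 = 2592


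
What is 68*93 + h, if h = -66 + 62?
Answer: 6320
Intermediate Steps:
h = -4
68*93 + h = 68*93 - 4 = 6324 - 4 = 6320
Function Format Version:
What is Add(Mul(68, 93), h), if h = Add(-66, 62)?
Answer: 6320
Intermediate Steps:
h = -4
Add(Mul(68, 93), h) = Add(Mul(68, 93), -4) = Add(6324, -4) = 6320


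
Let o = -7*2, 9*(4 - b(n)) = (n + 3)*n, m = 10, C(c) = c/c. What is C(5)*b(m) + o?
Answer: -220/9 ≈ -24.444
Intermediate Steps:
C(c) = 1
b(n) = 4 - n*(3 + n)/9 (b(n) = 4 - (n + 3)*n/9 = 4 - (3 + n)*n/9 = 4 - n*(3 + n)/9)
o = -14
C(5)*b(m) + o = 1*(4 - ⅓*10 - ⅑*10²) - 14 = 1*(4 - 10/3 - ⅑*100) - 14 = 1*(4 - 10/3 - 100/9) - 14 = 1*(-94/9) - 14 = -94/9 - 14 = -220/9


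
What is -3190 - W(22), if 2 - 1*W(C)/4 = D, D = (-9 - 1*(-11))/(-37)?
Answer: -118334/37 ≈ -3198.2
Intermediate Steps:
D = -2/37 (D = (-9 + 11)*(-1/37) = 2*(-1/37) = -2/37 ≈ -0.054054)
W(C) = 304/37 (W(C) = 8 - 4*(-2/37) = 8 + 8/37 = 304/37)
-3190 - W(22) = -3190 - 1*304/37 = -3190 - 304/37 = -118334/37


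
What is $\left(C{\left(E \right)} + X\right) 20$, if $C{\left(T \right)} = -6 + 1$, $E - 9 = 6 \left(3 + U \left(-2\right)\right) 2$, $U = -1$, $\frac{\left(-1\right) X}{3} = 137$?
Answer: $-8320$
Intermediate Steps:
$X = -411$ ($X = \left(-3\right) 137 = -411$)
$E = 69$ ($E = 9 + 6 \left(3 - -2\right) 2 = 9 + 6 \left(3 + 2\right) 2 = 9 + 6 \cdot 5 \cdot 2 = 9 + 30 \cdot 2 = 9 + 60 = 69$)
$C{\left(T \right)} = -5$
$\left(C{\left(E \right)} + X\right) 20 = \left(-5 - 411\right) 20 = \left(-416\right) 20 = -8320$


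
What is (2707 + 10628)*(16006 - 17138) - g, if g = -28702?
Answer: -15066518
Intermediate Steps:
(2707 + 10628)*(16006 - 17138) - g = (2707 + 10628)*(16006 - 17138) - 1*(-28702) = 13335*(-1132) + 28702 = -15095220 + 28702 = -15066518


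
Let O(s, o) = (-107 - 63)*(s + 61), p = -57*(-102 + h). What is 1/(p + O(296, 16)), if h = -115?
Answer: -1/48321 ≈ -2.0695e-5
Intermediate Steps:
p = 12369 (p = -57*(-102 - 115) = -57*(-217) = 12369)
O(s, o) = -10370 - 170*s (O(s, o) = -170*(61 + s) = -10370 - 170*s)
1/(p + O(296, 16)) = 1/(12369 + (-10370 - 170*296)) = 1/(12369 + (-10370 - 50320)) = 1/(12369 - 60690) = 1/(-48321) = -1/48321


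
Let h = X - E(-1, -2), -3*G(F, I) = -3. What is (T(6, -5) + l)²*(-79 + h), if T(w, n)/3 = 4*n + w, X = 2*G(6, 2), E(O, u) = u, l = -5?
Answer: -165675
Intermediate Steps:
G(F, I) = 1 (G(F, I) = -⅓*(-3) = 1)
X = 2 (X = 2*1 = 2)
T(w, n) = 3*w + 12*n (T(w, n) = 3*(4*n + w) = 3*(w + 4*n) = 3*w + 12*n)
h = 4 (h = 2 - 1*(-2) = 2 + 2 = 4)
(T(6, -5) + l)²*(-79 + h) = ((3*6 + 12*(-5)) - 5)²*(-79 + 4) = ((18 - 60) - 5)²*(-75) = (-42 - 5)²*(-75) = (-47)²*(-75) = 2209*(-75) = -165675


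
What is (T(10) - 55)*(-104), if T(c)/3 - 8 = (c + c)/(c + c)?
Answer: 2912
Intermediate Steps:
T(c) = 27 (T(c) = 24 + 3*((c + c)/(c + c)) = 24 + 3*((2*c)/((2*c))) = 24 + 3*((2*c)*(1/(2*c))) = 24 + 3*1 = 24 + 3 = 27)
(T(10) - 55)*(-104) = (27 - 55)*(-104) = -28*(-104) = 2912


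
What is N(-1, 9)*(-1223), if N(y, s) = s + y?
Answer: -9784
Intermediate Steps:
N(-1, 9)*(-1223) = (9 - 1)*(-1223) = 8*(-1223) = -9784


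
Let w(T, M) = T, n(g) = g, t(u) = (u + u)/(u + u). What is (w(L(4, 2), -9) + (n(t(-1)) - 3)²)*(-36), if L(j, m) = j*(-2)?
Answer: 144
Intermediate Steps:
t(u) = 1 (t(u) = (2*u)/((2*u)) = (2*u)*(1/(2*u)) = 1)
L(j, m) = -2*j
(w(L(4, 2), -9) + (n(t(-1)) - 3)²)*(-36) = (-2*4 + (1 - 3)²)*(-36) = (-8 + (-2)²)*(-36) = (-8 + 4)*(-36) = -4*(-36) = 144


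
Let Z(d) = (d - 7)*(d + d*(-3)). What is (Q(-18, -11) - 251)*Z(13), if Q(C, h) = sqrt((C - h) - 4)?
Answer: 39156 - 156*I*sqrt(11) ≈ 39156.0 - 517.39*I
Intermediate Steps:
Q(C, h) = sqrt(-4 + C - h)
Z(d) = -2*d*(-7 + d) (Z(d) = (-7 + d)*(d - 3*d) = (-7 + d)*(-2*d) = -2*d*(-7 + d))
(Q(-18, -11) - 251)*Z(13) = (sqrt(-4 - 18 - 1*(-11)) - 251)*(2*13*(7 - 1*13)) = (sqrt(-4 - 18 + 11) - 251)*(2*13*(7 - 13)) = (sqrt(-11) - 251)*(2*13*(-6)) = (I*sqrt(11) - 251)*(-156) = (-251 + I*sqrt(11))*(-156) = 39156 - 156*I*sqrt(11)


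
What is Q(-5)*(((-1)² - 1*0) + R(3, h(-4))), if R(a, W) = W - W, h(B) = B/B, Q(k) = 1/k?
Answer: -⅕ ≈ -0.20000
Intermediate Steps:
Q(k) = 1/k
h(B) = 1
R(a, W) = 0
Q(-5)*(((-1)² - 1*0) + R(3, h(-4))) = (((-1)² - 1*0) + 0)/(-5) = -((1 + 0) + 0)/5 = -(1 + 0)/5 = -⅕*1 = -⅕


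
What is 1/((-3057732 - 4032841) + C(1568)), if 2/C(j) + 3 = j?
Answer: -1565/11096746743 ≈ -1.4103e-7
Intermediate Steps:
C(j) = 2/(-3 + j)
1/((-3057732 - 4032841) + C(1568)) = 1/((-3057732 - 4032841) + 2/(-3 + 1568)) = 1/(-7090573 + 2/1565) = 1/(-11096746743/1565) = -1565/11096746743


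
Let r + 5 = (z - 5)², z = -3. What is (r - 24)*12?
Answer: 420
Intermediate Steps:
r = 59 (r = -5 + (-3 - 5)² = -5 + (-8)² = -5 + 64 = 59)
(r - 24)*12 = (59 - 24)*12 = 35*12 = 420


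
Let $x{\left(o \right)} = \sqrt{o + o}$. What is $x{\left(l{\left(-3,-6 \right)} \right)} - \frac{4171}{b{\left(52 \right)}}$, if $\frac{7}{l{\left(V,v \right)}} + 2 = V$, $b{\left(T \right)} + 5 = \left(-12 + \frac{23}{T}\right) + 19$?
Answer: $- \frac{216892}{127} + \frac{i \sqrt{70}}{5} \approx -1707.8 + 1.6733 i$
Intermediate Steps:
$b{\left(T \right)} = 2 + \frac{23}{T}$ ($b{\left(T \right)} = -5 + \left(\left(-12 + \frac{23}{T}\right) + 19\right) = -5 + \left(7 + \frac{23}{T}\right) = 2 + \frac{23}{T}$)
$l{\left(V,v \right)} = \frac{7}{-2 + V}$
$x{\left(o \right)} = \sqrt{2} \sqrt{o}$ ($x{\left(o \right)} = \sqrt{2 o} = \sqrt{2} \sqrt{o}$)
$x{\left(l{\left(-3,-6 \right)} \right)} - \frac{4171}{b{\left(52 \right)}} = \sqrt{2} \sqrt{\frac{7}{-2 - 3}} - \frac{4171}{2 + \frac{23}{52}} = \sqrt{2} \sqrt{\frac{7}{-5}} - \frac{4171}{2 + 23 \cdot \frac{1}{52}} = \sqrt{2} \sqrt{7 \left(- \frac{1}{5}\right)} - \frac{4171}{2 + \frac{23}{52}} = \sqrt{2} \sqrt{- \frac{7}{5}} - \frac{4171}{\frac{127}{52}} = \sqrt{2} \frac{i \sqrt{35}}{5} - 4171 \cdot \frac{52}{127} = \frac{i \sqrt{70}}{5} - \frac{216892}{127} = - \frac{216892}{127} + \frac{i \sqrt{70}}{5}$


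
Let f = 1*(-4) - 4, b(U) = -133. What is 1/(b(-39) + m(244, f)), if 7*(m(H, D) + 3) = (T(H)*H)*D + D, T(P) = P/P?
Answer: -1/416 ≈ -0.0024038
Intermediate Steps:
T(P) = 1
f = -8 (f = -4 - 4 = -8)
m(H, D) = -3 + D/7 + D*H/7 (m(H, D) = -3 + ((1*H)*D + D)/7 = -3 + (H*D + D)/7 = -3 + (D*H + D)/7 = -3 + (D + D*H)/7 = -3 + (D/7 + D*H/7) = -3 + D/7 + D*H/7)
1/(b(-39) + m(244, f)) = 1/(-133 + (-3 + (⅐)*(-8) + (⅐)*(-8)*244)) = 1/(-133 + (-3 - 8/7 - 1952/7)) = 1/(-133 - 283) = 1/(-416) = -1/416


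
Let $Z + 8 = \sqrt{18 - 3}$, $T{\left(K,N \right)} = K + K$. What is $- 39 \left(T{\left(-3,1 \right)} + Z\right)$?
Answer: $546 - 39 \sqrt{15} \approx 394.95$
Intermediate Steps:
$T{\left(K,N \right)} = 2 K$
$Z = -8 + \sqrt{15}$ ($Z = -8 + \sqrt{18 - 3} = -8 + \sqrt{15} \approx -4.127$)
$- 39 \left(T{\left(-3,1 \right)} + Z\right) = - 39 \left(2 \left(-3\right) - \left(8 - \sqrt{15}\right)\right) = - 39 \left(-6 - \left(8 - \sqrt{15}\right)\right) = - 39 \left(-14 + \sqrt{15}\right) = 546 - 39 \sqrt{15}$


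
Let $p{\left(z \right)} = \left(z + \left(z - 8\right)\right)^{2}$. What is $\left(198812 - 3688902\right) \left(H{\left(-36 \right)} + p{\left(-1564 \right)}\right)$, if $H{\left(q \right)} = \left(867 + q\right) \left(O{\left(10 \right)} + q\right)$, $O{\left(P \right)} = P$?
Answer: $-34247869260100$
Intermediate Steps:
$p{\left(z \right)} = \left(-8 + 2 z\right)^{2}$ ($p{\left(z \right)} = \left(z + \left(-8 + z\right)\right)^{2} = \left(-8 + 2 z\right)^{2}$)
$H{\left(q \right)} = \left(10 + q\right) \left(867 + q\right)$ ($H{\left(q \right)} = \left(867 + q\right) \left(10 + q\right) = \left(10 + q\right) \left(867 + q\right)$)
$\left(198812 - 3688902\right) \left(H{\left(-36 \right)} + p{\left(-1564 \right)}\right) = \left(198812 - 3688902\right) \left(\left(8670 + \left(-36\right)^{2} + 877 \left(-36\right)\right) + 4 \left(-4 - 1564\right)^{2}\right) = - 3490090 \left(\left(8670 + 1296 - 31572\right) + 4 \left(-1568\right)^{2}\right) = - 3490090 \left(-21606 + 4 \cdot 2458624\right) = - 3490090 \left(-21606 + 9834496\right) = \left(-3490090\right) 9812890 = -34247869260100$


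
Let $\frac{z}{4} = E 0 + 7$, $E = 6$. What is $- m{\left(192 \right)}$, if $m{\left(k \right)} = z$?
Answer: $-28$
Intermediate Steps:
$z = 28$ ($z = 4 \left(6 \cdot 0 + 7\right) = 4 \left(0 + 7\right) = 4 \cdot 7 = 28$)
$m{\left(k \right)} = 28$
$- m{\left(192 \right)} = \left(-1\right) 28 = -28$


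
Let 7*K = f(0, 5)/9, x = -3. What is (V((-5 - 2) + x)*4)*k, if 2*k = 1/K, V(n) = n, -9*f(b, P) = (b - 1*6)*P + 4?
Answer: -5670/13 ≈ -436.15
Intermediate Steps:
f(b, P) = -4/9 - P*(-6 + b)/9 (f(b, P) = -((b - 1*6)*P + 4)/9 = -((b - 6)*P + 4)/9 = -((-6 + b)*P + 4)/9 = -(P*(-6 + b) + 4)/9 = -(4 + P*(-6 + b))/9 = -4/9 - P*(-6 + b)/9)
K = 26/567 (K = ((-4/9 + (⅔)*5 - ⅑*5*0)/9)/7 = ((-4/9 + 10/3 + 0)*(⅑))/7 = ((26/9)*(⅑))/7 = (⅐)*(26/81) = 26/567 ≈ 0.045855)
k = 567/52 (k = 1/(2*(26/567)) = (½)*(567/26) = 567/52 ≈ 10.904)
(V((-5 - 2) + x)*4)*k = (((-5 - 2) - 3)*4)*(567/52) = ((-7 - 3)*4)*(567/52) = -10*4*(567/52) = -40*567/52 = -5670/13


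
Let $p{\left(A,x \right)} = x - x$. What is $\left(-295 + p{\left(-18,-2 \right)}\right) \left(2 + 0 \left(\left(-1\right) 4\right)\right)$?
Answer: $-590$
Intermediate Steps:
$p{\left(A,x \right)} = 0$
$\left(-295 + p{\left(-18,-2 \right)}\right) \left(2 + 0 \left(\left(-1\right) 4\right)\right) = \left(-295 + 0\right) \left(2 + 0 \left(\left(-1\right) 4\right)\right) = - 295 \left(2 + 0 \left(-4\right)\right) = - 295 \left(2 + 0\right) = \left(-295\right) 2 = -590$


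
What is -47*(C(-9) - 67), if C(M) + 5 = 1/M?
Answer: 30503/9 ≈ 3389.2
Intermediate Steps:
C(M) = -5 + 1/M
-47*(C(-9) - 67) = -47*((-5 + 1/(-9)) - 67) = -47*((-5 - ⅑) - 67) = -47*(-46/9 - 67) = -47*(-649/9) = 30503/9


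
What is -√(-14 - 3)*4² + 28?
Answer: 28 - 16*I*√17 ≈ 28.0 - 65.97*I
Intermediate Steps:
-√(-14 - 3)*4² + 28 = -√(-17)*16 + 28 = -I*√17*16 + 28 = -16*I*√17 + 28 = 28 - 16*I*√17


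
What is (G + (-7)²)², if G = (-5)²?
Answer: 5476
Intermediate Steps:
G = 25
(G + (-7)²)² = (25 + (-7)²)² = (25 + 49)² = 74² = 5476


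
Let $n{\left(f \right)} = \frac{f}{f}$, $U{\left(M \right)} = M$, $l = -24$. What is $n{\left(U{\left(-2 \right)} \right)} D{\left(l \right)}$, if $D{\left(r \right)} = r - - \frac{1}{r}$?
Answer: $- \frac{577}{24} \approx -24.042$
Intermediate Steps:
$n{\left(f \right)} = 1$
$D{\left(r \right)} = r + \frac{1}{r}$
$n{\left(U{\left(-2 \right)} \right)} D{\left(l \right)} = 1 \left(-24 + \frac{1}{-24}\right) = 1 \left(-24 - \frac{1}{24}\right) = 1 \left(- \frac{577}{24}\right) = - \frac{577}{24}$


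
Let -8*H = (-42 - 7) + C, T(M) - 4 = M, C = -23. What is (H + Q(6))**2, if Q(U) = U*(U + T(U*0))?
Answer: 4761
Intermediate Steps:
T(M) = 4 + M
Q(U) = U*(4 + U) (Q(U) = U*(U + (4 + U*0)) = U*(U + (4 + 0)) = U*(U + 4) = U*(4 + U))
H = 9 (H = -((-42 - 7) - 23)/8 = -(-49 - 23)/8 = -1/8*(-72) = 9)
(H + Q(6))**2 = (9 + 6*(4 + 6))**2 = (9 + 6*10)**2 = (9 + 60)**2 = 69**2 = 4761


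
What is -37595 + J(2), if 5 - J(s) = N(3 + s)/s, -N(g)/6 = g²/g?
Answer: -37575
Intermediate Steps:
N(g) = -6*g (N(g) = -6*g²/g = -6*g)
J(s) = 5 - (-18 - 6*s)/s (J(s) = 5 - (-6*(3 + s))/s = 5 - (-18 - 6*s)/s)
-37595 + J(2) = -37595 + (11 + 18/2) = -37595 + (11 + 18*(½)) = -37595 + (11 + 9) = -37595 + 20 = -37575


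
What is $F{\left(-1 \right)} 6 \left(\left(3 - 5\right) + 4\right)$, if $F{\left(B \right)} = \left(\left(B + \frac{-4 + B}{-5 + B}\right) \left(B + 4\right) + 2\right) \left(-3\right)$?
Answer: $-54$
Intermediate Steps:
$F{\left(B \right)} = -6 - 3 \left(4 + B\right) \left(B + \frac{-4 + B}{-5 + B}\right)$ ($F{\left(B \right)} = \left(\left(B + \frac{-4 + B}{-5 + B}\right) \left(4 + B\right) + 2\right) \left(-3\right) = \left(\left(4 + B\right) \left(B + \frac{-4 + B}{-5 + B}\right) + 2\right) \left(-3\right) = \left(2 + \left(4 + B\right) \left(B + \frac{-4 + B}{-5 + B}\right)\right) \left(-3\right) = -6 - 3 \left(4 + B\right) \left(B + \frac{-4 + B}{-5 + B}\right)$)
$F{\left(-1 \right)} 6 \left(\left(3 - 5\right) + 4\right) = \frac{3 \left(26 - \left(-1\right)^{3} + 18 \left(-1\right)\right)}{-5 - 1} \cdot 6 \left(\left(3 - 5\right) + 4\right) = \frac{3 \left(26 - -1 - 18\right)}{-6} \cdot 6 \left(-2 + 4\right) = 3 \left(- \frac{1}{6}\right) \left(26 + 1 - 18\right) 6 \cdot 2 = 3 \left(- \frac{1}{6}\right) 9 \cdot 6 \cdot 2 = \left(- \frac{9}{2}\right) 6 \cdot 2 = \left(-27\right) 2 = -54$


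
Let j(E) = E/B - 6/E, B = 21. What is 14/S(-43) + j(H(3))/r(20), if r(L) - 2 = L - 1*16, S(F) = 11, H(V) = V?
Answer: 445/462 ≈ 0.96320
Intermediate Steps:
r(L) = -14 + L (r(L) = 2 + (L - 1*16) = 2 + (L - 16) = 2 + (-16 + L) = -14 + L)
j(E) = -6/E + E/21 (j(E) = E/21 - 6/E = -6/E + E/21)
14/S(-43) + j(H(3))/r(20) = 14/11 + (-6/3 + (1/21)*3)/(-14 + 20) = 14*(1/11) + (-6*1/3 + 1/7)/6 = 14/11 + (-2 + 1/7)*(1/6) = 14/11 - 13/7*1/6 = 14/11 - 13/42 = 445/462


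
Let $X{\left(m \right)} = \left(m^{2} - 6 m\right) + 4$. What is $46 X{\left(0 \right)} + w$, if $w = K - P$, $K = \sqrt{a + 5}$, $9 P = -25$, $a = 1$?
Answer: $\frac{1681}{9} + \sqrt{6} \approx 189.23$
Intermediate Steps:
$P = - \frac{25}{9}$ ($P = \frac{1}{9} \left(-25\right) = - \frac{25}{9} \approx -2.7778$)
$X{\left(m \right)} = 4 + m^{2} - 6 m$
$K = \sqrt{6}$ ($K = \sqrt{1 + 5} = \sqrt{6} \approx 2.4495$)
$w = \frac{25}{9} + \sqrt{6}$ ($w = \sqrt{6} - - \frac{25}{9} = \sqrt{6} + \frac{25}{9} = \frac{25}{9} + \sqrt{6} \approx 5.2273$)
$46 X{\left(0 \right)} + w = 46 \left(4 + 0^{2} - 0\right) + \left(\frac{25}{9} + \sqrt{6}\right) = 46 \left(4 + 0 + 0\right) + \left(\frac{25}{9} + \sqrt{6}\right) = 46 \cdot 4 + \left(\frac{25}{9} + \sqrt{6}\right) = 184 + \left(\frac{25}{9} + \sqrt{6}\right) = \frac{1681}{9} + \sqrt{6}$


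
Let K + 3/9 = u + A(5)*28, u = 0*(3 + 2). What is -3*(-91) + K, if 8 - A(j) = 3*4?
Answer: 482/3 ≈ 160.67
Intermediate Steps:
A(j) = -4 (A(j) = 8 - 3*4 = 8 - 1*12 = 8 - 12 = -4)
u = 0 (u = 0*5 = 0)
K = -337/3 (K = -1/3 + (0 - 4*28) = -1/3 + (0 - 112) = -1/3 - 112 = -337/3 ≈ -112.33)
-3*(-91) + K = -3*(-91) - 337/3 = 273 - 337/3 = 482/3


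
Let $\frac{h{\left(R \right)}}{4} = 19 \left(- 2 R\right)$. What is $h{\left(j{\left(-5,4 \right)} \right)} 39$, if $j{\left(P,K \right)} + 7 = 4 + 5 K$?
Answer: $-100776$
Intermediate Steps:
$j{\left(P,K \right)} = -3 + 5 K$ ($j{\left(P,K \right)} = -7 + \left(4 + 5 K\right) = -3 + 5 K$)
$h{\left(R \right)} = - 152 R$ ($h{\left(R \right)} = 4 \cdot 19 \left(- 2 R\right) = 4 \left(- 38 R\right) = - 152 R$)
$h{\left(j{\left(-5,4 \right)} \right)} 39 = - 152 \left(-3 + 5 \cdot 4\right) 39 = - 152 \left(-3 + 20\right) 39 = \left(-152\right) 17 \cdot 39 = \left(-2584\right) 39 = -100776$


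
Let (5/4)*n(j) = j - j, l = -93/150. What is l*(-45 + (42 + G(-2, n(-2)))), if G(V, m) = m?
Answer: 93/50 ≈ 1.8600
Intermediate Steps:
l = -31/50 (l = -93*1/150 = -31/50 ≈ -0.62000)
n(j) = 0 (n(j) = 4*(j - j)/5 = (⅘)*0 = 0)
l*(-45 + (42 + G(-2, n(-2)))) = -31*(-45 + (42 + 0))/50 = -31*(-45 + 42)/50 = -31/50*(-3) = 93/50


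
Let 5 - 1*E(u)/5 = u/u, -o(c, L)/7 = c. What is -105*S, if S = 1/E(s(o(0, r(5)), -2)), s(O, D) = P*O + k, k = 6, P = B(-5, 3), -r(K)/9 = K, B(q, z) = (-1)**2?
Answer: -21/4 ≈ -5.2500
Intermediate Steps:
B(q, z) = 1
r(K) = -9*K
o(c, L) = -7*c
P = 1
s(O, D) = 6 + O (s(O, D) = 1*O + 6 = O + 6 = 6 + O)
E(u) = 20 (E(u) = 25 - 5*u/u = 25 - 5*1 = 25 - 5 = 20)
S = 1/20 ≈ 0.050000
-105*S = -105*1/20 = -21/4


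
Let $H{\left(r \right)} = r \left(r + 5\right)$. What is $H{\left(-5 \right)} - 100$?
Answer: $-100$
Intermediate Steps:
$H{\left(r \right)} = r \left(5 + r\right)$
$H{\left(-5 \right)} - 100 = - 5 \left(5 - 5\right) - 100 = \left(-5\right) 0 - 100 = 0 - 100 = -100$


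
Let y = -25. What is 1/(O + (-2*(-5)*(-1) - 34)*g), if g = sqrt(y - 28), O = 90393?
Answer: 90393/8170997057 + 44*I*sqrt(53)/8170997057 ≈ 1.1063e-5 + 3.9203e-8*I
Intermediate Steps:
g = I*sqrt(53) (g = sqrt(-25 - 28) = sqrt(-53) = I*sqrt(53) ≈ 7.2801*I)
1/(O + (-2*(-5)*(-1) - 34)*g) = 1/(90393 + (-2*(-5)*(-1) - 34)*(I*sqrt(53))) = 1/(90393 + (10*(-1) - 34)*(I*sqrt(53))) = 1/(90393 + (-10 - 34)*(I*sqrt(53))) = 1/(90393 - 44*I*sqrt(53))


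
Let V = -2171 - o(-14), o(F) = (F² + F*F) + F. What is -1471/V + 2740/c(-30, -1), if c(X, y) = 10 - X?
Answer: 352155/5098 ≈ 69.077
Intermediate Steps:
o(F) = F + 2*F² (o(F) = (F² + F²) + F = 2*F² + F = F + 2*F²)
V = -2549 (V = -2171 - (-14)*(1 + 2*(-14)) = -2171 - (-14)*(1 - 28) = -2171 - (-14)*(-27) = -2171 - 1*378 = -2171 - 378 = -2549)
-1471/V + 2740/c(-30, -1) = -1471/(-2549) + 2740/(10 - 1*(-30)) = -1471*(-1/2549) + 2740/(10 + 30) = 1471/2549 + 2740/40 = 1471/2549 + 2740*(1/40) = 1471/2549 + 137/2 = 352155/5098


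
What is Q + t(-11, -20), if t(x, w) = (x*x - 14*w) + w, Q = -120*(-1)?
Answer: 501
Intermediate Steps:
Q = 120
t(x, w) = x² - 13*w (t(x, w) = (x² - 14*w) + w = x² - 13*w)
Q + t(-11, -20) = 120 + ((-11)² - 13*(-20)) = 120 + (121 + 260) = 120 + 381 = 501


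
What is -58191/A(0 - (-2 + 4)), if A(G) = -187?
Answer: 3423/11 ≈ 311.18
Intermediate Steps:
-58191/A(0 - (-2 + 4)) = -58191/(-187) = -58191*(-1/187) = 3423/11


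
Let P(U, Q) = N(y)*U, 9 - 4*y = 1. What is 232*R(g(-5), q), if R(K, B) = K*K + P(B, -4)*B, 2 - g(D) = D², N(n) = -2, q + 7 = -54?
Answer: -1603816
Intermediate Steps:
y = 2 (y = 9/4 - ¼*1 = 9/4 - ¼ = 2)
q = -61 (q = -7 - 54 = -61)
P(U, Q) = -2*U
g(D) = 2 - D²
R(K, B) = K² - 2*B² (R(K, B) = K*K + (-2*B)*B = K² - 2*B²)
232*R(g(-5), q) = 232*((2 - 1*(-5)²)² - 2*(-61)²) = 232*((2 - 1*25)² - 2*3721) = 232*((2 - 25)² - 7442) = 232*((-23)² - 7442) = 232*(529 - 7442) = 232*(-6913) = -1603816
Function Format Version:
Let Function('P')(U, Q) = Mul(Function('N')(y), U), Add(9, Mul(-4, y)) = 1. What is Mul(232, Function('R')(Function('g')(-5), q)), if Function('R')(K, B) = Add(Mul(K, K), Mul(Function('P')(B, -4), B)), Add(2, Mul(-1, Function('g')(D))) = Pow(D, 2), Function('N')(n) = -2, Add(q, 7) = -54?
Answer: -1603816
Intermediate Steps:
y = 2 (y = Add(Rational(9, 4), Mul(Rational(-1, 4), 1)) = Add(Rational(9, 4), Rational(-1, 4)) = 2)
q = -61 (q = Add(-7, -54) = -61)
Function('P')(U, Q) = Mul(-2, U)
Function('g')(D) = Add(2, Mul(-1, Pow(D, 2)))
Function('R')(K, B) = Add(Pow(K, 2), Mul(-2, Pow(B, 2))) (Function('R')(K, B) = Add(Mul(K, K), Mul(Mul(-2, B), B)) = Add(Pow(K, 2), Mul(-2, Pow(B, 2))))
Mul(232, Function('R')(Function('g')(-5), q)) = Mul(232, Add(Pow(Add(2, Mul(-1, Pow(-5, 2))), 2), Mul(-2, Pow(-61, 2)))) = Mul(232, Add(Pow(Add(2, Mul(-1, 25)), 2), Mul(-2, 3721))) = Mul(232, Add(Pow(Add(2, -25), 2), -7442)) = Mul(232, Add(Pow(-23, 2), -7442)) = Mul(232, Add(529, -7442)) = Mul(232, -6913) = -1603816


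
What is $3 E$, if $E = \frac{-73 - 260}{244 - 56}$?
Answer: $- \frac{999}{188} \approx -5.3138$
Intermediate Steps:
$E = - \frac{333}{188} \approx -1.7713$
$3 E = 3 \left(- \frac{333}{188}\right) = - \frac{999}{188}$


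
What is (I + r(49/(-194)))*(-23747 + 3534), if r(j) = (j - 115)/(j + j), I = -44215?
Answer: 87132401443/98 ≈ 8.8911e+8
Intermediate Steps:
r(j) = (-115 + j)/(2*j) (r(j) = (-115 + j)/((2*j)) = (-115 + j)*(1/(2*j)) = (-115 + j)/(2*j))
(I + r(49/(-194)))*(-23747 + 3534) = (-44215 + (-115 + 49/(-194))/(2*((49/(-194)))))*(-23747 + 3534) = (-44215 + (-115 + 49*(-1/194))/(2*((49*(-1/194)))))*(-20213) = (-44215 + (-115 - 49/194)/(2*(-49/194)))*(-20213) = (-44215 + (1/2)*(-194/49)*(-22359/194))*(-20213) = (-44215 + 22359/98)*(-20213) = -4310711/98*(-20213) = 87132401443/98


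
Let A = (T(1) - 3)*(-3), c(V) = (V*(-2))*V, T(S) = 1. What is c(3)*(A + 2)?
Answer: -144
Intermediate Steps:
c(V) = -2*V**2 (c(V) = (-2*V)*V = -2*V**2)
A = 6 (A = (1 - 3)*(-3) = -2*(-3) = 6)
c(3)*(A + 2) = (-2*3**2)*(6 + 2) = -2*9*8 = -18*8 = -144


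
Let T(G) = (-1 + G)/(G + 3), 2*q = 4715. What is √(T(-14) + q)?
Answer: √1141690/22 ≈ 48.568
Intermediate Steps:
q = 4715/2 (q = (½)*4715 = 4715/2 ≈ 2357.5)
T(G) = (-1 + G)/(3 + G)
√(T(-14) + q) = √((-1 - 14)/(3 - 14) + 4715/2) = √(-15/(-11) + 4715/2) = √(-1/11*(-15) + 4715/2) = √(15/11 + 4715/2) = √(51895/22) = √1141690/22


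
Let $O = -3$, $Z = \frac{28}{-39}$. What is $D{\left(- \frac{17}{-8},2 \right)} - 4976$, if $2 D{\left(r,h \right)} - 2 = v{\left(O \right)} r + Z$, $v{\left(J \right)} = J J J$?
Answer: $- \frac{3122525}{624} \approx -5004.0$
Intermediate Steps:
$Z = - \frac{28}{39}$ ($Z = 28 \left(- \frac{1}{39}\right) = - \frac{28}{39} \approx -0.71795$)
$v{\left(J \right)} = J^{3}$ ($v{\left(J \right)} = J^{2} J = J^{3}$)
$D{\left(r,h \right)} = \frac{25}{39} - \frac{27 r}{2}$ ($D{\left(r,h \right)} = 1 + \frac{\left(-3\right)^{3} r - \frac{28}{39}}{2} = 1 + \frac{- 27 r - \frac{28}{39}}{2} = 1 + \frac{- \frac{28}{39} - 27 r}{2} = 1 - \left(\frac{14}{39} + \frac{27 r}{2}\right) = \frac{25}{39} - \frac{27 r}{2}$)
$D{\left(- \frac{17}{-8},2 \right)} - 4976 = \left(\frac{25}{39} - \frac{27 \left(- \frac{17}{-8}\right)}{2}\right) - 4976 = \left(\frac{25}{39} - \frac{27 \left(\left(-17\right) \left(- \frac{1}{8}\right)\right)}{2}\right) - 4976 = \left(\frac{25}{39} - \frac{459}{16}\right) - 4976 = - \frac{17501}{624} - 4976 = - \frac{3122525}{624}$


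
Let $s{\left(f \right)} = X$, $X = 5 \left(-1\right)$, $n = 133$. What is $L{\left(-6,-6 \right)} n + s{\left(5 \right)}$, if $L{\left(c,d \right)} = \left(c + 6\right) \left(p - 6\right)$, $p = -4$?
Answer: $-5$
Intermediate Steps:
$X = -5$
$s{\left(f \right)} = -5$
$L{\left(c,d \right)} = -60 - 10 c$ ($L{\left(c,d \right)} = \left(c + 6\right) \left(-4 - 6\right) = \left(6 + c\right) \left(-10\right) = -60 - 10 c$)
$L{\left(-6,-6 \right)} n + s{\left(5 \right)} = \left(-60 - -60\right) 133 - 5 = \left(-60 + 60\right) 133 - 5 = 0 \cdot 133 - 5 = 0 - 5 = -5$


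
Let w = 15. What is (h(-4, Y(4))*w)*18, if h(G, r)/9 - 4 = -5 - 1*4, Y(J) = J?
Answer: -12150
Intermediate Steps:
h(G, r) = -45 (h(G, r) = 36 + 9*(-5 - 1*4) = 36 + 9*(-5 - 4) = 36 + 9*(-9) = 36 - 81 = -45)
(h(-4, Y(4))*w)*18 = -45*15*18 = -675*18 = -12150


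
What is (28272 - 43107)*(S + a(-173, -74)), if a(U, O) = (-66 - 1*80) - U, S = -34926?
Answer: 517726665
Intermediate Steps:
a(U, O) = -146 - U (a(U, O) = (-66 - 80) - U = -146 - U)
(28272 - 43107)*(S + a(-173, -74)) = (28272 - 43107)*(-34926 + (-146 - 1*(-173))) = -14835*(-34926 + (-146 + 173)) = -14835*(-34926 + 27) = -14835*(-34899) = 517726665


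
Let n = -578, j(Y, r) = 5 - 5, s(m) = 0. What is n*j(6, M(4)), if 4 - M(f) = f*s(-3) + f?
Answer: 0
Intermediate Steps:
M(f) = 4 - f (M(f) = 4 - (f*0 + f) = 4 - (0 + f) = 4 - f)
j(Y, r) = 0
n*j(6, M(4)) = -578*0 = 0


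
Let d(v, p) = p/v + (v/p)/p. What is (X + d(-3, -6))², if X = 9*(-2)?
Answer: 37249/144 ≈ 258.67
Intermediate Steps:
X = -18
d(v, p) = p/v + v/p²
(X + d(-3, -6))² = (-18 + (-6/(-3) - 3/(-6)²))² = (-18 + (-6*(-⅓) - 3*1/36))² = (-18 + (2 - 1/12))² = (-18 + 23/12)² = (-193/12)² = 37249/144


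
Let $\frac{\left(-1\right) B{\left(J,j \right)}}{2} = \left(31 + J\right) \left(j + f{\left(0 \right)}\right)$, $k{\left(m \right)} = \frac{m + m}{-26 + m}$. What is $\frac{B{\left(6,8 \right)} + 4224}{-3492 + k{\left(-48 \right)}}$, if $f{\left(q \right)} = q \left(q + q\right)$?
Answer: $- \frac{33596}{32289} \approx -1.0405$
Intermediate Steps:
$f{\left(q \right)} = 2 q^{2}$ ($f{\left(q \right)} = q 2 q = 2 q^{2}$)
$k{\left(m \right)} = \frac{2 m}{-26 + m}$
$B{\left(J,j \right)} = - 2 j \left(31 + J\right)$ ($B{\left(J,j \right)} = - 2 \left(31 + J\right) \left(j + 2 \cdot 0^{2}\right) = - 2 \left(31 + J\right) \left(j + 2 \cdot 0\right) = - 2 \left(31 + J\right) \left(j + 0\right) = - 2 \left(31 + J\right) j = - 2 j \left(31 + J\right)$)
$\frac{B{\left(6,8 \right)} + 4224}{-3492 + k{\left(-48 \right)}} = \frac{2 \cdot 8 \left(-31 - 6\right) + 4224}{-3492 + 2 \left(-48\right) \frac{1}{-26 - 48}} = \frac{2 \cdot 8 \left(-31 - 6\right) + 4224}{-3492 + 2 \left(-48\right) \frac{1}{-74}} = \frac{2 \cdot 8 \left(-37\right) + 4224}{-3492 + 2 \left(-48\right) \left(- \frac{1}{74}\right)} = \frac{-592 + 4224}{-3492 + \frac{48}{37}} = \frac{3632}{- \frac{129156}{37}} = 3632 \left(- \frac{37}{129156}\right) = - \frac{33596}{32289}$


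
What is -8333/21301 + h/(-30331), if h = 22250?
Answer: -103813639/92297233 ≈ -1.1248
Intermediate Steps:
-8333/21301 + h/(-30331) = -8333/21301 + 22250/(-30331) = -8333*1/21301 + 22250*(-1/30331) = -8333/21301 - 22250/30331 = -103813639/92297233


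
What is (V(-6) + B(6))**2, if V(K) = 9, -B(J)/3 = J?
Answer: 81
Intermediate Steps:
B(J) = -3*J
(V(-6) + B(6))**2 = (9 - 3*6)**2 = (9 - 18)**2 = (-9)**2 = 81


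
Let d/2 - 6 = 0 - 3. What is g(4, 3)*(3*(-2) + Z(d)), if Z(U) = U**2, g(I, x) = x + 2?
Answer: 150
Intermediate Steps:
g(I, x) = 2 + x
d = 6 (d = 12 + 2*(0 - 3) = 12 + 2*(-3) = 12 - 6 = 6)
g(4, 3)*(3*(-2) + Z(d)) = (2 + 3)*(3*(-2) + 6**2) = 5*(-6 + 36) = 5*30 = 150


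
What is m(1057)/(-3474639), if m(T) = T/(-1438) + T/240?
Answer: -90449/85654815120 ≈ -1.0560e-6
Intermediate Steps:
m(T) = 599*T/172560 (m(T) = T*(-1/1438) + T*(1/240) = -T/1438 + T/240 = 599*T/172560)
m(1057)/(-3474639) = ((599/172560)*1057)/(-3474639) = (633143/172560)*(-1/3474639) = -90449/85654815120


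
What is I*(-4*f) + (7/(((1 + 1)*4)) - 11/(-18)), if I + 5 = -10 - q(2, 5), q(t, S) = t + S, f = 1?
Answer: 6443/72 ≈ 89.486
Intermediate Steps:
q(t, S) = S + t
I = -22 (I = -5 + (-10 - (5 + 2)) = -5 + (-10 - 1*7) = -5 + (-10 - 7) = -5 - 17 = -22)
I*(-4*f) + (7/(((1 + 1)*4)) - 11/(-18)) = -(-88) + (7/(((1 + 1)*4)) - 11/(-18)) = -22*(-4) + (7/((2*4)) - 11*(-1/18)) = 88 + (7/8 + 11/18) = 88 + 107/72 = 6443/72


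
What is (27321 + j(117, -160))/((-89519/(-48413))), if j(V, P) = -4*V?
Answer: 1300034289/89519 ≈ 14522.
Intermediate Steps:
(27321 + j(117, -160))/((-89519/(-48413))) = (27321 - 4*117)/((-89519/(-48413))) = (27321 - 468)/((-89519*(-1/48413))) = 26853/(89519/48413) = 26853*(48413/89519) = 1300034289/89519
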